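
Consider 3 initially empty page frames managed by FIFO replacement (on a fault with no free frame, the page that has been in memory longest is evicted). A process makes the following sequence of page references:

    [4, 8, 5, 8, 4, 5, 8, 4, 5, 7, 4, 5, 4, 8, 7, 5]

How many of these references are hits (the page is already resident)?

9

4 -> fault, frames {4}
8 -> fault, frames {4,8}
5 -> fault, frames {4,8,5}
8 -> hit
4 -> hit
5 -> hit
8 -> hit
4 -> hit
5 -> hit
7 -> fault, evict 4, frames {8,5,7}
4 -> fault, evict 8, frames {5,7,4}
5 -> hit
4 -> hit
8 -> fault, evict 5, frames {7,4,8}
7 -> hit
5 -> fault, evict 7, frames {4,8,5}
Hits: 9.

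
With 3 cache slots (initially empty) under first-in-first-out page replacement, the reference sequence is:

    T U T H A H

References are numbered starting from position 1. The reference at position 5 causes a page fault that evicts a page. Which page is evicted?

pos 1: T → fault, frames {T}
pos 2: U → fault, frames {T,U}
pos 3: T → hit
pos 4: H → fault, frames {T,U,H}
pos 5: A → fault, evict T, frames {U,H,A}
At position 5, page T is evicted.

T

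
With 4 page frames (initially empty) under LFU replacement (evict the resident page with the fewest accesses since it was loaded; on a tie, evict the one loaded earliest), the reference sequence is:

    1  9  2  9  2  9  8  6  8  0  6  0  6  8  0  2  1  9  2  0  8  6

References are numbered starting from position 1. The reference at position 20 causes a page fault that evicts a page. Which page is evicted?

pos 1: 1 → miss, frames [1]
pos 2: 9 → miss, frames [1, 9]
pos 3: 2 → miss, frames [1, 9, 2]
pos 4: 9 → hit
pos 5: 2 → hit
pos 6: 9 → hit
pos 7: 8 → miss, frames [1, 9, 2, 8]
pos 8: 6 → miss, evict 1, frames [9, 2, 8, 6]
pos 9: 8 → hit
pos 10: 0 → miss, evict 6, frames [9, 2, 8, 0]
pos 11: 6 → miss, evict 0, frames [9, 2, 8, 6]
pos 12: 0 → miss, evict 6, frames [9, 2, 8, 0]
pos 13: 6 → miss, evict 0, frames [9, 2, 8, 6]
pos 14: 8 → hit
pos 15: 0 → miss, evict 6, frames [9, 2, 8, 0]
pos 16: 2 → hit
pos 17: 1 → miss, evict 0, frames [9, 2, 8, 1]
pos 18: 9 → hit
pos 19: 2 → hit
pos 20: 0 → miss, evict 1, frames [9, 2, 8, 0]
At position 20, page 1 is evicted.

1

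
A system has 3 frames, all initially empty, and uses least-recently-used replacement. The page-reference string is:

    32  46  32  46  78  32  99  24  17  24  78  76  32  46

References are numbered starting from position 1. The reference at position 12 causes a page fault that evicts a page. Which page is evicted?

pos 1: 32: fault, frames (32)
pos 2: 46: fault, frames (32 46)
pos 3: 32: hit
pos 4: 46: hit
pos 5: 78: fault, frames (32 46 78)
pos 6: 32: hit
pos 7: 99: fault, evict 46, frames (78 32 99)
pos 8: 24: fault, evict 78, frames (32 99 24)
pos 9: 17: fault, evict 32, frames (99 24 17)
pos 10: 24: hit
pos 11: 78: fault, evict 99, frames (17 24 78)
pos 12: 76: fault, evict 17, frames (24 78 76)
At position 12, page 17 is evicted.

17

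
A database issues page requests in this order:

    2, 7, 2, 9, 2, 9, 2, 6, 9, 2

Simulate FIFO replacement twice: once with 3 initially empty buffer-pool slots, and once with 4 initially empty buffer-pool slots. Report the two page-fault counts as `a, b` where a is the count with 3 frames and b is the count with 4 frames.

3 frames: F F . F . . . F . F → 5 faults.
4 frames: F F . F . . . F . . → 4 faults.
4 < 5: adding a frame reduced faults, as is typical.

5, 4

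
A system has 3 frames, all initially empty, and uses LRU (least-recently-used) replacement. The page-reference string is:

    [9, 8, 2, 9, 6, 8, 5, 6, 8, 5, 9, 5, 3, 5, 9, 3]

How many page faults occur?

8

9: fault, frames [9]
8: fault, frames [9, 8]
2: fault, frames [9, 8, 2]
9: hit
6: fault, evict 8, frames [2, 9, 6]
8: fault, evict 2, frames [9, 6, 8]
5: fault, evict 9, frames [6, 8, 5]
6: hit
8: hit
5: hit
9: fault, evict 6, frames [8, 5, 9]
5: hit
3: fault, evict 8, frames [9, 5, 3]
5: hit
9: hit
3: hit
Page faults: 8.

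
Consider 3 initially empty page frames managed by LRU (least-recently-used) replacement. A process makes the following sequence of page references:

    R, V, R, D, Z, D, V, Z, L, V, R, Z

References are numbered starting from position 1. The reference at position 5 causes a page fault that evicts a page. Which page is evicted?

pos 1: R → miss, frames (R)
pos 2: V → miss, frames (R V)
pos 3: R → hit
pos 4: D → miss, frames (V R D)
pos 5: Z → miss, evict V, frames (R D Z)
At position 5, page V is evicted.

V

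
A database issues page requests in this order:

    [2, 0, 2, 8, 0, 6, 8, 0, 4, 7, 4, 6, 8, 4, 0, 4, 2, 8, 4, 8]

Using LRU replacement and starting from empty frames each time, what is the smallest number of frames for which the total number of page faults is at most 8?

f=1: 20 faults
f=2: 16 faults
f=3: 11 faults
f=4: 10 faults
f=5: 7 faults
f=6: 6 faults
Smallest f with faults ≤ 8 is 5.

5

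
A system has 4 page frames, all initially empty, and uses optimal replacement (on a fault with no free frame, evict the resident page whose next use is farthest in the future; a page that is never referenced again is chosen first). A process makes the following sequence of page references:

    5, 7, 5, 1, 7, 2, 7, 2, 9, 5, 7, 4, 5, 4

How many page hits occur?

8

5 → fault, frames {5}
7 → fault, frames {5,7}
5 → hit
1 → fault, frames {5,7,1}
7 → hit
2 → fault, frames {5,7,1,2}
7 → hit
2 → hit
9 → fault, evict 2, frames {5,7,1,9}
5 → hit
7 → hit
4 → fault, evict 9, frames {5,7,1,4}
5 → hit
4 → hit
Hits: 8.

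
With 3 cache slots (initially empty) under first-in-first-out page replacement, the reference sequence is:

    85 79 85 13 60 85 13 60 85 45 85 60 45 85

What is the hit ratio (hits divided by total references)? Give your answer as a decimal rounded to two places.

85 -> fault, frames [85]
79 -> fault, frames [85, 79]
85 -> hit
13 -> fault, frames [85, 79, 13]
60 -> fault, evict 85, frames [79, 13, 60]
85 -> fault, evict 79, frames [13, 60, 85]
13 -> hit
60 -> hit
85 -> hit
45 -> fault, evict 13, frames [60, 85, 45]
85 -> hit
60 -> hit
45 -> hit
85 -> hit
Hits: 8 of 14 references → 8/14 = 0.5714.

0.57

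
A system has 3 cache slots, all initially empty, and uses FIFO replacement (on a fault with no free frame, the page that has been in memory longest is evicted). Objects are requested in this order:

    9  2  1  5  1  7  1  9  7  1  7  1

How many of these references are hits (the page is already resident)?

9 → fault, frames {9}
2 → fault, frames {9,2}
1 → fault, frames {9,2,1}
5 → fault, evict 9, frames {2,1,5}
1 → hit
7 → fault, evict 2, frames {1,5,7}
1 → hit
9 → fault, evict 1, frames {5,7,9}
7 → hit
1 → fault, evict 5, frames {7,9,1}
7 → hit
1 → hit
Hits: 5.

5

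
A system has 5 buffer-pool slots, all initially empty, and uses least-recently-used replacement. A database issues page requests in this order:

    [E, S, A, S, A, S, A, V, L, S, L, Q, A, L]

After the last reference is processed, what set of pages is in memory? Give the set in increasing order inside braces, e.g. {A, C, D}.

{A, L, Q, S, V}

E -> fault, frames [E]
S -> fault, frames [E, S]
A -> fault, frames [E, S, A]
S -> hit
A -> hit
S -> hit
A -> hit
V -> fault, frames [E, S, A, V]
L -> fault, frames [E, S, A, V, L]
S -> hit
L -> hit
Q -> fault, evict E, frames [A, V, S, L, Q]
A -> hit
L -> hit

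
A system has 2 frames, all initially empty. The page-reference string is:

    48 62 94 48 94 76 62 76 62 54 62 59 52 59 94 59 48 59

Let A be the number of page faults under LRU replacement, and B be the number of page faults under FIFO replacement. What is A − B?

-1

Under LRU: F F F F . F F . . F . F F . F . F . → 11 faults.
Under FIFO: F F F F . F F . . F . F F . F F F . → 12 faults.
A − B = 11 − 12 = -1.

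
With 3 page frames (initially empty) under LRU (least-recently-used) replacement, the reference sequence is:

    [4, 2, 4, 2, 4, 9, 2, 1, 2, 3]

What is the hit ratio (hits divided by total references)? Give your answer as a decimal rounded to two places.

4: fault, frames (4)
2: fault, frames (4 2)
4: hit
2: hit
4: hit
9: fault, frames (2 4 9)
2: hit
1: fault, evict 4, frames (9 2 1)
2: hit
3: fault, evict 9, frames (1 2 3)
Hits: 5 of 10 references → 5/10 = 0.5000.

0.50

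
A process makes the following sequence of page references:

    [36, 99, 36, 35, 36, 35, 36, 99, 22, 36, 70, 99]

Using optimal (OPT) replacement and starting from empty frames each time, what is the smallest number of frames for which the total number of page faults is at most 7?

f=1: 12 faults
f=2: 7 faults
f=3: 5 faults
f=4: 5 faults
f=5: 5 faults
Smallest f with faults ≤ 7 is 2.

2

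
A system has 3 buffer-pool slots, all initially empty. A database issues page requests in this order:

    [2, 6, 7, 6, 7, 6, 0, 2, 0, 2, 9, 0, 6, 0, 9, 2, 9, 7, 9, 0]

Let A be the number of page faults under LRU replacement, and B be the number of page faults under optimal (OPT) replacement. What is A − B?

Under LRU: F F F . . . F F . . F . F . . F . F . F → 10 faults.
Under OPT: F F F . . . F . . . F . . . . F . F . . → 7 faults.
A − B = 10 − 7 = 3.

3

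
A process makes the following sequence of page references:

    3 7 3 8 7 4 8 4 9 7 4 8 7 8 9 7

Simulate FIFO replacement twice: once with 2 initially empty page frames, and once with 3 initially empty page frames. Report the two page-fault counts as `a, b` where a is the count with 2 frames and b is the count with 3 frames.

10, 7

2 frames: F F . F . F . . F F F F F . F . → 10 faults.
3 frames: F F . F . F . . F F . F . . . . → 7 faults.
7 < 10: adding a frame reduced faults, as is typical.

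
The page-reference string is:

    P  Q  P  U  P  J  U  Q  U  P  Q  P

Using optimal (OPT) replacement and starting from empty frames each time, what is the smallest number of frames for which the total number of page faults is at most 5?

3

f=1: 12 faults
f=2: 6 faults
f=3: 5 faults
f=4: 4 faults
Smallest f with faults ≤ 5 is 3.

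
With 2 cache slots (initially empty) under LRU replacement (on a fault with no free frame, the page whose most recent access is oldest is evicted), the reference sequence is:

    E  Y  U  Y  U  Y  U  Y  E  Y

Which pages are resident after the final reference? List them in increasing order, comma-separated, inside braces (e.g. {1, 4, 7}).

E -> fault, frames (E)
Y -> fault, frames (E Y)
U -> fault, evict E, frames (Y U)
Y -> hit
U -> hit
Y -> hit
U -> hit
Y -> hit
E -> fault, evict U, frames (Y E)
Y -> hit

{E, Y}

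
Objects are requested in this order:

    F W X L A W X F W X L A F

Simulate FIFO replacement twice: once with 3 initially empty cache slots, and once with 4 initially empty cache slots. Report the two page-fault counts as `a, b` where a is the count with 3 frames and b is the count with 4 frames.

3 frames: F F F F F F F F . . F F . → 10 faults.
4 frames: F F F F F . . F F F F F F → 11 faults.
11 > 10: adding a frame increased faults — Belady's anomaly.

10, 11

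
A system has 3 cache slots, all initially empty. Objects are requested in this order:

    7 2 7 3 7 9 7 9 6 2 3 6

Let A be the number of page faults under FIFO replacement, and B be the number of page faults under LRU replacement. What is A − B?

1

Under FIFO: F F . F . F F . F F F . → 8 faults.
Under LRU: F F . F . F . . F F F . → 7 faults.
A − B = 8 − 7 = 1.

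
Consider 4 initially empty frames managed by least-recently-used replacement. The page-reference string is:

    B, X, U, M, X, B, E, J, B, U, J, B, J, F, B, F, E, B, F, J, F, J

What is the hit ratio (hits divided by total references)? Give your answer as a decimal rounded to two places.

0.59

B: miss, frames (B)
X: miss, frames (B X)
U: miss, frames (B X U)
M: miss, frames (B X U M)
X: hit
B: hit
E: miss, evict U, frames (M X B E)
J: miss, evict M, frames (X B E J)
B: hit
U: miss, evict X, frames (E J B U)
J: hit
B: hit
J: hit
F: miss, evict E, frames (U B J F)
B: hit
F: hit
E: miss, evict U, frames (J B F E)
B: hit
F: hit
J: hit
F: hit
J: hit
Hits: 13 of 22 references → 13/22 = 0.5909.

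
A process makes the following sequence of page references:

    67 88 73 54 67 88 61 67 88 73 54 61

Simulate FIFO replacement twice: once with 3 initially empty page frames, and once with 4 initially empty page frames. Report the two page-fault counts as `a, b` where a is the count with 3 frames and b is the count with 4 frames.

9, 10

3 frames: F F F F F F F . . F F . → 9 faults.
4 frames: F F F F . . F F F F F F → 10 faults.
10 > 9: adding a frame increased faults — Belady's anomaly.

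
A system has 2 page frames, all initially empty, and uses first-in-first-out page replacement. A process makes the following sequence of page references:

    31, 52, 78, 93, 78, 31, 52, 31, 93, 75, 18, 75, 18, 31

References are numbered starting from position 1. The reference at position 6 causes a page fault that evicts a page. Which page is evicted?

pos 1: 31 -> fault, frames (31)
pos 2: 52 -> fault, frames (31 52)
pos 3: 78 -> fault, evict 31, frames (52 78)
pos 4: 93 -> fault, evict 52, frames (78 93)
pos 5: 78 -> hit
pos 6: 31 -> fault, evict 78, frames (93 31)
At position 6, page 78 is evicted.

78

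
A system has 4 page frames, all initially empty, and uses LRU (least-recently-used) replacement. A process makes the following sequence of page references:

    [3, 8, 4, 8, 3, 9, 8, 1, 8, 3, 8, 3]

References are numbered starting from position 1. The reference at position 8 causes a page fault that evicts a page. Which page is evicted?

pos 1: 3: miss, frames {3}
pos 2: 8: miss, frames {3,8}
pos 3: 4: miss, frames {3,8,4}
pos 4: 8: hit
pos 5: 3: hit
pos 6: 9: miss, frames {4,8,3,9}
pos 7: 8: hit
pos 8: 1: miss, evict 4, frames {3,9,8,1}
At position 8, page 4 is evicted.

4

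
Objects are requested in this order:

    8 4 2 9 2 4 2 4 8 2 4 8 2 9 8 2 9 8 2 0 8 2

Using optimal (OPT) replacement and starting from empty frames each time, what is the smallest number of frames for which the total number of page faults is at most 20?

2

f=1: 22 faults
f=2: 13 faults
f=3: 7 faults
f=4: 5 faults
f=5: 5 faults
Smallest f with faults ≤ 20 is 2.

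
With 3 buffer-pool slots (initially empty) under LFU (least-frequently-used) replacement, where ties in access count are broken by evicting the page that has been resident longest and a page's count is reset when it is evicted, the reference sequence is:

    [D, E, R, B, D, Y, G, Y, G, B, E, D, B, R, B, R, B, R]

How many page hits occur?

D -> fault, frames [D]
E -> fault, frames [D, E]
R -> fault, frames [D, E, R]
B -> fault, evict D, frames [E, R, B]
D -> fault, evict E, frames [R, B, D]
Y -> fault, evict R, frames [B, D, Y]
G -> fault, evict B, frames [D, Y, G]
Y -> hit
G -> hit
B -> fault, evict D, frames [Y, G, B]
E -> fault, evict B, frames [Y, G, E]
D -> fault, evict E, frames [Y, G, D]
B -> fault, evict D, frames [Y, G, B]
R -> fault, evict B, frames [Y, G, R]
B -> fault, evict R, frames [Y, G, B]
R -> fault, evict B, frames [Y, G, R]
B -> fault, evict R, frames [Y, G, B]
R -> fault, evict B, frames [Y, G, R]
Hits: 2.

2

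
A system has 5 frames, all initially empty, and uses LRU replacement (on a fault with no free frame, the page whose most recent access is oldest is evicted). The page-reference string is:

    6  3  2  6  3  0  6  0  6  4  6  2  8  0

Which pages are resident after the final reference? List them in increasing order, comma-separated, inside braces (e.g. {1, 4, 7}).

6 → fault, frames {6}
3 → fault, frames {6,3}
2 → fault, frames {6,3,2}
6 → hit
3 → hit
0 → fault, frames {2,6,3,0}
6 → hit
0 → hit
6 → hit
4 → fault, frames {2,3,0,6,4}
6 → hit
2 → hit
8 → fault, evict 3, frames {0,4,6,2,8}
0 → hit

{0, 2, 4, 6, 8}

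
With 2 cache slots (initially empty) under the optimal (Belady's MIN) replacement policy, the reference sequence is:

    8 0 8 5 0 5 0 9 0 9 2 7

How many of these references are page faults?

6

8 -> fault, frames [8]
0 -> fault, frames [8, 0]
8 -> hit
5 -> fault, evict 8, frames [0, 5]
0 -> hit
5 -> hit
0 -> hit
9 -> fault, evict 5, frames [0, 9]
0 -> hit
9 -> hit
2 -> fault, evict 9, frames [0, 2]
7 -> fault, evict 2, frames [0, 7]
Page faults: 6.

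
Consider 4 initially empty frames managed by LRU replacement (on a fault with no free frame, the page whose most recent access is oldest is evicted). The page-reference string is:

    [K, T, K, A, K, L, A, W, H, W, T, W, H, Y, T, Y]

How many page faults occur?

8

K → miss, frames [K]
T → miss, frames [K, T]
K → hit
A → miss, frames [T, K, A]
K → hit
L → miss, frames [T, A, K, L]
A → hit
W → miss, evict T, frames [K, L, A, W]
H → miss, evict K, frames [L, A, W, H]
W → hit
T → miss, evict L, frames [A, H, W, T]
W → hit
H → hit
Y → miss, evict A, frames [T, W, H, Y]
T → hit
Y → hit
Page faults: 8.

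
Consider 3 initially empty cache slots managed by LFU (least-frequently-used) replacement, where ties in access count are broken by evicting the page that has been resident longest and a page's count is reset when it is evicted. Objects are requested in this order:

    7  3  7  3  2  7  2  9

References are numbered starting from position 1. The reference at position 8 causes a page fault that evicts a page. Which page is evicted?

pos 1: 7 → miss, frames {7}
pos 2: 3 → miss, frames {7,3}
pos 3: 7 → hit
pos 4: 3 → hit
pos 5: 2 → miss, frames {7,3,2}
pos 6: 7 → hit
pos 7: 2 → hit
pos 8: 9 → miss, evict 3, frames {7,2,9}
At position 8, page 3 is evicted.

3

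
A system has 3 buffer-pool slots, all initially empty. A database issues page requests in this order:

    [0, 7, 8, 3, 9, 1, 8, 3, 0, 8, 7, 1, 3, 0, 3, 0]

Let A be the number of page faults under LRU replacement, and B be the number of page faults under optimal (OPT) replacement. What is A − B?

4

Under LRU: F F F F F F F F F . F F F F . . → 13 faults.
Under OPT: F F F F F F . . F . F . F . . . → 9 faults.
A − B = 13 − 9 = 4.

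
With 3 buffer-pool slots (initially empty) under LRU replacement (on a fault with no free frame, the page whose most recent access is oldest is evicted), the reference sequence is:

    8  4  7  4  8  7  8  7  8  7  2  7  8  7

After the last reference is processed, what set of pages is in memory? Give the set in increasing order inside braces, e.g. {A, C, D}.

8: fault, frames (8)
4: fault, frames (8 4)
7: fault, frames (8 4 7)
4: hit
8: hit
7: hit
8: hit
7: hit
8: hit
7: hit
2: fault, evict 4, frames (8 7 2)
7: hit
8: hit
7: hit

{2, 7, 8}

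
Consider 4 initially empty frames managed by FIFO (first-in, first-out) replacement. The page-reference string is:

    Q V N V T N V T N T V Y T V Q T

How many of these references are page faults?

Q -> fault, frames {Q}
V -> fault, frames {Q,V}
N -> fault, frames {Q,V,N}
V -> hit
T -> fault, frames {Q,V,N,T}
N -> hit
V -> hit
T -> hit
N -> hit
T -> hit
V -> hit
Y -> fault, evict Q, frames {V,N,T,Y}
T -> hit
V -> hit
Q -> fault, evict V, frames {N,T,Y,Q}
T -> hit
Page faults: 6.

6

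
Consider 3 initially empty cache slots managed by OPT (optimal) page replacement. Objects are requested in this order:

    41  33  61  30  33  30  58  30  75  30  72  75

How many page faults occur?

7

41 → fault, frames (41)
33 → fault, frames (41 33)
61 → fault, frames (41 33 61)
30 → fault, evict 61, frames (41 33 30)
33 → hit
30 → hit
58 → fault, evict 33, frames (41 30 58)
30 → hit
75 → fault, evict 58, frames (41 30 75)
30 → hit
72 → fault, evict 30, frames (41 75 72)
75 → hit
Page faults: 7.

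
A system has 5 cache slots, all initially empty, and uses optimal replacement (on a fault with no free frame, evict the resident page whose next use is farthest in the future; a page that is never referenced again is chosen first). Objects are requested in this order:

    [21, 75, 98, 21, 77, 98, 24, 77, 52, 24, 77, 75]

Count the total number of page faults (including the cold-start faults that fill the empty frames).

21 → fault, frames (21)
75 → fault, frames (21 75)
98 → fault, frames (21 75 98)
21 → hit
77 → fault, frames (21 75 98 77)
98 → hit
24 → fault, frames (21 75 98 77 24)
77 → hit
52 → fault, evict 98, frames (21 75 77 24 52)
24 → hit
77 → hit
75 → hit
Page faults: 6.

6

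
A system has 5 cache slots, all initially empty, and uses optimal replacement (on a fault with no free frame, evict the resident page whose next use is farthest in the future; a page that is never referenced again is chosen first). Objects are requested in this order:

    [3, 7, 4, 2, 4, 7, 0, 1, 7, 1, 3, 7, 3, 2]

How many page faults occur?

3 → fault, frames {3}
7 → fault, frames {3,7}
4 → fault, frames {3,7,4}
2 → fault, frames {3,7,4,2}
4 → hit
7 → hit
0 → fault, frames {3,7,4,2,0}
1 → fault, evict 0, frames {3,7,4,2,1}
7 → hit
1 → hit
3 → hit
7 → hit
3 → hit
2 → hit
Page faults: 6.

6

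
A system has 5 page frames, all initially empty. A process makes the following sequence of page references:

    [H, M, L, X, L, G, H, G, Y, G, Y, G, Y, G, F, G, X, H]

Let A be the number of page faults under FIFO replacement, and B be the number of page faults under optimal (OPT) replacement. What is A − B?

1

Under FIFO: F F F F . F . . F . . . . . F . . F → 8 faults.
Under OPT: F F F F . F . . F . . . . . F . . . → 7 faults.
A − B = 8 − 7 = 1.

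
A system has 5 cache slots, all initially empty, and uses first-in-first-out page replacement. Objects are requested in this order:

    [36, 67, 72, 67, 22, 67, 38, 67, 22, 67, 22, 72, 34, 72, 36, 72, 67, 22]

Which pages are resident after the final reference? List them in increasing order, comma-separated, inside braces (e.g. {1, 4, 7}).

36 → fault, frames [36]
67 → fault, frames [36, 67]
72 → fault, frames [36, 67, 72]
67 → hit
22 → fault, frames [36, 67, 72, 22]
67 → hit
38 → fault, frames [36, 67, 72, 22, 38]
67 → hit
22 → hit
67 → hit
22 → hit
72 → hit
34 → fault, evict 36, frames [67, 72, 22, 38, 34]
72 → hit
36 → fault, evict 67, frames [72, 22, 38, 34, 36]
72 → hit
67 → fault, evict 72, frames [22, 38, 34, 36, 67]
22 → hit

{22, 34, 36, 38, 67}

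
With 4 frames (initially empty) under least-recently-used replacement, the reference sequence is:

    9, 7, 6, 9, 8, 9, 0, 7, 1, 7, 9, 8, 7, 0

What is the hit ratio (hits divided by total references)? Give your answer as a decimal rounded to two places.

9 -> miss, frames (9)
7 -> miss, frames (9 7)
6 -> miss, frames (9 7 6)
9 -> hit
8 -> miss, frames (7 6 9 8)
9 -> hit
0 -> miss, evict 7, frames (6 8 9 0)
7 -> miss, evict 6, frames (8 9 0 7)
1 -> miss, evict 8, frames (9 0 7 1)
7 -> hit
9 -> hit
8 -> miss, evict 0, frames (1 7 9 8)
7 -> hit
0 -> miss, evict 1, frames (9 8 7 0)
Hits: 5 of 14 references → 5/14 = 0.3571.

0.36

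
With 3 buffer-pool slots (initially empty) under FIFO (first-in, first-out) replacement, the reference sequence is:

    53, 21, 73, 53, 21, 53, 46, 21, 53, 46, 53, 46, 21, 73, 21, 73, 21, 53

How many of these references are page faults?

53: fault, frames (53)
21: fault, frames (53 21)
73: fault, frames (53 21 73)
53: hit
21: hit
53: hit
46: fault, evict 53, frames (21 73 46)
21: hit
53: fault, evict 21, frames (73 46 53)
46: hit
53: hit
46: hit
21: fault, evict 73, frames (46 53 21)
73: fault, evict 46, frames (53 21 73)
21: hit
73: hit
21: hit
53: hit
Page faults: 7.

7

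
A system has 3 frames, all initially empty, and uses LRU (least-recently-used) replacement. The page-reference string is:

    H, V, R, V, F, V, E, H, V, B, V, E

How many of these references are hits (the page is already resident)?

4

H: fault, frames [H]
V: fault, frames [H, V]
R: fault, frames [H, V, R]
V: hit
F: fault, evict H, frames [R, V, F]
V: hit
E: fault, evict R, frames [F, V, E]
H: fault, evict F, frames [V, E, H]
V: hit
B: fault, evict E, frames [H, V, B]
V: hit
E: fault, evict H, frames [B, V, E]
Hits: 4.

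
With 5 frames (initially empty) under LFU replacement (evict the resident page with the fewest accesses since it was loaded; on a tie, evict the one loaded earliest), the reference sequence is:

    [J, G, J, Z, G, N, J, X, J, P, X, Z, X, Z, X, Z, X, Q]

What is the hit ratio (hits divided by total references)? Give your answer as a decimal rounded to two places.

J -> miss, frames (J)
G -> miss, frames (J G)
J -> hit
Z -> miss, frames (J G Z)
G -> hit
N -> miss, frames (J G Z N)
J -> hit
X -> miss, frames (J G Z N X)
J -> hit
P -> miss, evict Z, frames (J G N X P)
X -> hit
Z -> miss, evict N, frames (J G X P Z)
X -> hit
Z -> hit
X -> hit
Z -> hit
X -> hit
Q -> miss, evict P, frames (J G X Z Q)
Hits: 10 of 18 references → 10/18 = 0.5556.

0.56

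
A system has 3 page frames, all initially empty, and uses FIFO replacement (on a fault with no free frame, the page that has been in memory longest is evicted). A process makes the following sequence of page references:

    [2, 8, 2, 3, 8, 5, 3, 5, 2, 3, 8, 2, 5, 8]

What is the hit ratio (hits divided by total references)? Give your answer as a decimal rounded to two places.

2 -> fault, frames [2]
8 -> fault, frames [2, 8]
2 -> hit
3 -> fault, frames [2, 8, 3]
8 -> hit
5 -> fault, evict 2, frames [8, 3, 5]
3 -> hit
5 -> hit
2 -> fault, evict 8, frames [3, 5, 2]
3 -> hit
8 -> fault, evict 3, frames [5, 2, 8]
2 -> hit
5 -> hit
8 -> hit
Hits: 8 of 14 references → 8/14 = 0.5714.

0.57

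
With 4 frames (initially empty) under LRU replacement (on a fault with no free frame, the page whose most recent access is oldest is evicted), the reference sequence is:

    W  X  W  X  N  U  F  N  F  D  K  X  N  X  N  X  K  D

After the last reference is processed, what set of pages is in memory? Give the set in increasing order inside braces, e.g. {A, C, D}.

{D, K, N, X}

W → fault, frames (W)
X → fault, frames (W X)
W → hit
X → hit
N → fault, frames (W X N)
U → fault, frames (W X N U)
F → fault, evict W, frames (X N U F)
N → hit
F → hit
D → fault, evict X, frames (U N F D)
K → fault, evict U, frames (N F D K)
X → fault, evict N, frames (F D K X)
N → fault, evict F, frames (D K X N)
X → hit
N → hit
X → hit
K → hit
D → hit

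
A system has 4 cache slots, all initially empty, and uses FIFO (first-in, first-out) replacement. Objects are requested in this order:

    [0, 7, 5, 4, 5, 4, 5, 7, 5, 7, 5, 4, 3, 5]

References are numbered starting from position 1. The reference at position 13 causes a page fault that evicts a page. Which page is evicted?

0

pos 1: 0: miss, frames {0}
pos 2: 7: miss, frames {0,7}
pos 3: 5: miss, frames {0,7,5}
pos 4: 4: miss, frames {0,7,5,4}
pos 5: 5: hit
pos 6: 4: hit
pos 7: 5: hit
pos 8: 7: hit
pos 9: 5: hit
pos 10: 7: hit
pos 11: 5: hit
pos 12: 4: hit
pos 13: 3: miss, evict 0, frames {7,5,4,3}
At position 13, page 0 is evicted.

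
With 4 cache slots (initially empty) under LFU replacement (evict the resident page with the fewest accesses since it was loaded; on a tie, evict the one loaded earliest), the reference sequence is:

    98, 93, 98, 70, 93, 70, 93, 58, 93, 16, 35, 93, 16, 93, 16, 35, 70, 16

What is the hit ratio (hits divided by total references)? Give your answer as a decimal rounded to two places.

98: miss, frames (98)
93: miss, frames (98 93)
98: hit
70: miss, frames (98 93 70)
93: hit
70: hit
93: hit
58: miss, frames (98 93 70 58)
93: hit
16: miss, evict 58, frames (98 93 70 16)
35: miss, evict 16, frames (98 93 70 35)
93: hit
16: miss, evict 35, frames (98 93 70 16)
93: hit
16: hit
35: miss, evict 98, frames (93 70 16 35)
70: hit
16: hit
Hits: 10 of 18 references → 10/18 = 0.5556.

0.56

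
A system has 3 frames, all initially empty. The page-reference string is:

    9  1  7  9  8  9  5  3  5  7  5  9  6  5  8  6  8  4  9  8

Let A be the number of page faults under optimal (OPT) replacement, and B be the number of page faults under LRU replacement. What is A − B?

-2

Under OPT: F F F . F . F F . . . F F . F . . F . . → 10 faults.
Under LRU: F F F . F . F F . F . F F . F . . F F . → 12 faults.
A − B = 10 − 12 = -2.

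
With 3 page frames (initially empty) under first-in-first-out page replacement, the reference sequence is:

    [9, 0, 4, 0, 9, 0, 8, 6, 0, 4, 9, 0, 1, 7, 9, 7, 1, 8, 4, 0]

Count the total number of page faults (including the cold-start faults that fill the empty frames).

9 -> miss, frames (9)
0 -> miss, frames (9 0)
4 -> miss, frames (9 0 4)
0 -> hit
9 -> hit
0 -> hit
8 -> miss, evict 9, frames (0 4 8)
6 -> miss, evict 0, frames (4 8 6)
0 -> miss, evict 4, frames (8 6 0)
4 -> miss, evict 8, frames (6 0 4)
9 -> miss, evict 6, frames (0 4 9)
0 -> hit
1 -> miss, evict 0, frames (4 9 1)
7 -> miss, evict 4, frames (9 1 7)
9 -> hit
7 -> hit
1 -> hit
8 -> miss, evict 9, frames (1 7 8)
4 -> miss, evict 1, frames (7 8 4)
0 -> miss, evict 7, frames (8 4 0)
Page faults: 13.

13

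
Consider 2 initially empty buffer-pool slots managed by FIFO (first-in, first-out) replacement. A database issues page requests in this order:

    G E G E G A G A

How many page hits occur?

G -> fault, frames {G}
E -> fault, frames {G,E}
G -> hit
E -> hit
G -> hit
A -> fault, evict G, frames {E,A}
G -> fault, evict E, frames {A,G}
A -> hit
Hits: 4.

4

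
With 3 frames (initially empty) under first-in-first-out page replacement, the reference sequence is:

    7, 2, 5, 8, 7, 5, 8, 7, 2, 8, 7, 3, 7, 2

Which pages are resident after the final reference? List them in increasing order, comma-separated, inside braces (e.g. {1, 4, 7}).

{2, 3, 7}

7 -> fault, frames [7]
2 -> fault, frames [7, 2]
5 -> fault, frames [7, 2, 5]
8 -> fault, evict 7, frames [2, 5, 8]
7 -> fault, evict 2, frames [5, 8, 7]
5 -> hit
8 -> hit
7 -> hit
2 -> fault, evict 5, frames [8, 7, 2]
8 -> hit
7 -> hit
3 -> fault, evict 8, frames [7, 2, 3]
7 -> hit
2 -> hit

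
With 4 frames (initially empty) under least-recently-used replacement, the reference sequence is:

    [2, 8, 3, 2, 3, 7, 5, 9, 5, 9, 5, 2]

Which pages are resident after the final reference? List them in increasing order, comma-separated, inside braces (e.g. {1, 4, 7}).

2: fault, frames {2}
8: fault, frames {2,8}
3: fault, frames {2,8,3}
2: hit
3: hit
7: fault, frames {8,2,3,7}
5: fault, evict 8, frames {2,3,7,5}
9: fault, evict 2, frames {3,7,5,9}
5: hit
9: hit
5: hit
2: fault, evict 3, frames {7,9,5,2}

{2, 5, 7, 9}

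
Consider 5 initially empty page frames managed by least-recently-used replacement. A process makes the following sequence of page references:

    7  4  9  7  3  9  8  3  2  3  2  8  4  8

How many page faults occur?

7

7 -> miss, frames [7]
4 -> miss, frames [7, 4]
9 -> miss, frames [7, 4, 9]
7 -> hit
3 -> miss, frames [4, 9, 7, 3]
9 -> hit
8 -> miss, frames [4, 7, 3, 9, 8]
3 -> hit
2 -> miss, evict 4, frames [7, 9, 8, 3, 2]
3 -> hit
2 -> hit
8 -> hit
4 -> miss, evict 7, frames [9, 3, 2, 8, 4]
8 -> hit
Page faults: 7.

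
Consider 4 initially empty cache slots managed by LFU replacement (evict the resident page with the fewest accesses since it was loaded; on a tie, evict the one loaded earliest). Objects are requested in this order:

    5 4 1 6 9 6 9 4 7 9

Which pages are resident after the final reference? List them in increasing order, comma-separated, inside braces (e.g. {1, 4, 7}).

5 → miss, frames {5}
4 → miss, frames {5,4}
1 → miss, frames {5,4,1}
6 → miss, frames {5,4,1,6}
9 → miss, evict 5, frames {4,1,6,9}
6 → hit
9 → hit
4 → hit
7 → miss, evict 1, frames {4,6,9,7}
9 → hit

{4, 6, 7, 9}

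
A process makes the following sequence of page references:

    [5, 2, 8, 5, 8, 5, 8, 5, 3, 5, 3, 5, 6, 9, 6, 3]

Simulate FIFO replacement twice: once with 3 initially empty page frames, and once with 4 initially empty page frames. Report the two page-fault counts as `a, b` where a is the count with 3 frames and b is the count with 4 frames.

3 frames: F F F . . . . . F F . . F F . F → 8 faults.
4 frames: F F F . . . . . F . . . F F . . → 6 faults.
6 < 8: adding a frame reduced faults, as is typical.

8, 6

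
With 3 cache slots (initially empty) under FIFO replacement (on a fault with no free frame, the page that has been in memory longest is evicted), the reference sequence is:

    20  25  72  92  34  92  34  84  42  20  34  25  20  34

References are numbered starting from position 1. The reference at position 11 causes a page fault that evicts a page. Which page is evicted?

pos 1: 20: fault, frames {20}
pos 2: 25: fault, frames {20,25}
pos 3: 72: fault, frames {20,25,72}
pos 4: 92: fault, evict 20, frames {25,72,92}
pos 5: 34: fault, evict 25, frames {72,92,34}
pos 6: 92: hit
pos 7: 34: hit
pos 8: 84: fault, evict 72, frames {92,34,84}
pos 9: 42: fault, evict 92, frames {34,84,42}
pos 10: 20: fault, evict 34, frames {84,42,20}
pos 11: 34: fault, evict 84, frames {42,20,34}
At position 11, page 84 is evicted.

84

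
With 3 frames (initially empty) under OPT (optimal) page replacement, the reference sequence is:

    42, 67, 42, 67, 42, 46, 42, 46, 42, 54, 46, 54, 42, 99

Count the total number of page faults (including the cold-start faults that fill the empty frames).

5

42 -> fault, frames {42}
67 -> fault, frames {42,67}
42 -> hit
67 -> hit
42 -> hit
46 -> fault, frames {42,67,46}
42 -> hit
46 -> hit
42 -> hit
54 -> fault, evict 67, frames {42,46,54}
46 -> hit
54 -> hit
42 -> hit
99 -> fault, evict 54, frames {42,46,99}
Page faults: 5.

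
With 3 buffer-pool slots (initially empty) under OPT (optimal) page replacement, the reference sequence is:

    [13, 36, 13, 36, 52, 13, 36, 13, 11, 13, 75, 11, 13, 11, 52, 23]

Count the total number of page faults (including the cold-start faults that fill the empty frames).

7

13 -> miss, frames {13}
36 -> miss, frames {13,36}
13 -> hit
36 -> hit
52 -> miss, frames {13,36,52}
13 -> hit
36 -> hit
13 -> hit
11 -> miss, evict 36, frames {13,52,11}
13 -> hit
75 -> miss, evict 52, frames {13,11,75}
11 -> hit
13 -> hit
11 -> hit
52 -> miss, evict 75, frames {13,11,52}
23 -> miss, evict 52, frames {13,11,23}
Page faults: 7.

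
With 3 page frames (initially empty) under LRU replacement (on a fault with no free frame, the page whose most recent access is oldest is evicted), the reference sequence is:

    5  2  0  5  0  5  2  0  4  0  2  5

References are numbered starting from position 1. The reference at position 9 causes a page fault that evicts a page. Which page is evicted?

pos 1: 5 -> fault, frames (5)
pos 2: 2 -> fault, frames (5 2)
pos 3: 0 -> fault, frames (5 2 0)
pos 4: 5 -> hit
pos 5: 0 -> hit
pos 6: 5 -> hit
pos 7: 2 -> hit
pos 8: 0 -> hit
pos 9: 4 -> fault, evict 5, frames (2 0 4)
At position 9, page 5 is evicted.

5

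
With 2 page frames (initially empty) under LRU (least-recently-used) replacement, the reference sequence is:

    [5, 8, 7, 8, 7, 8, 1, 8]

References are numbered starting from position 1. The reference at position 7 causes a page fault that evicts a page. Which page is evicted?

7

pos 1: 5 -> miss, frames {5}
pos 2: 8 -> miss, frames {5,8}
pos 3: 7 -> miss, evict 5, frames {8,7}
pos 4: 8 -> hit
pos 5: 7 -> hit
pos 6: 8 -> hit
pos 7: 1 -> miss, evict 7, frames {8,1}
At position 7, page 7 is evicted.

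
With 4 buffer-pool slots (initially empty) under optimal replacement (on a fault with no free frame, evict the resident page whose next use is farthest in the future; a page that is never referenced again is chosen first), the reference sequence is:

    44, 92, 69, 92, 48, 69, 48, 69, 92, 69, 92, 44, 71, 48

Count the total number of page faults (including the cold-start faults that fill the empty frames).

44: miss, frames (44)
92: miss, frames (44 92)
69: miss, frames (44 92 69)
92: hit
48: miss, frames (44 92 69 48)
69: hit
48: hit
69: hit
92: hit
69: hit
92: hit
44: hit
71: miss, evict 69, frames (44 92 48 71)
48: hit
Page faults: 5.

5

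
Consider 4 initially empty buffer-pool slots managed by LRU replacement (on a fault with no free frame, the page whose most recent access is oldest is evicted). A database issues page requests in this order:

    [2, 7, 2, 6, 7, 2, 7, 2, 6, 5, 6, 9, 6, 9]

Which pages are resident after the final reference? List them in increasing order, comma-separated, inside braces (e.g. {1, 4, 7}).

2 -> fault, frames (2)
7 -> fault, frames (2 7)
2 -> hit
6 -> fault, frames (7 2 6)
7 -> hit
2 -> hit
7 -> hit
2 -> hit
6 -> hit
5 -> fault, frames (7 2 6 5)
6 -> hit
9 -> fault, evict 7, frames (2 5 6 9)
6 -> hit
9 -> hit

{2, 5, 6, 9}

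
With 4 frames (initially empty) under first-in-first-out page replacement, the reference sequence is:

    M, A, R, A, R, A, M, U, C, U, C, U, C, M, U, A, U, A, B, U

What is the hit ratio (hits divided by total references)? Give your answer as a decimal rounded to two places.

M -> miss, frames {M}
A -> miss, frames {M,A}
R -> miss, frames {M,A,R}
A -> hit
R -> hit
A -> hit
M -> hit
U -> miss, frames {M,A,R,U}
C -> miss, evict M, frames {A,R,U,C}
U -> hit
C -> hit
U -> hit
C -> hit
M -> miss, evict A, frames {R,U,C,M}
U -> hit
A -> miss, evict R, frames {U,C,M,A}
U -> hit
A -> hit
B -> miss, evict U, frames {C,M,A,B}
U -> miss, evict C, frames {M,A,B,U}
Hits: 11 of 20 references → 11/20 = 0.5500.

0.55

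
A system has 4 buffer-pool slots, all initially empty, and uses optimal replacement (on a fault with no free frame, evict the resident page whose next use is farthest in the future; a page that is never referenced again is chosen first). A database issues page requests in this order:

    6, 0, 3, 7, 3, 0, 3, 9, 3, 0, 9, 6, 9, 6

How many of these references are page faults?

5

6 -> miss, frames (6)
0 -> miss, frames (6 0)
3 -> miss, frames (6 0 3)
7 -> miss, frames (6 0 3 7)
3 -> hit
0 -> hit
3 -> hit
9 -> miss, evict 7, frames (6 0 3 9)
3 -> hit
0 -> hit
9 -> hit
6 -> hit
9 -> hit
6 -> hit
Page faults: 5.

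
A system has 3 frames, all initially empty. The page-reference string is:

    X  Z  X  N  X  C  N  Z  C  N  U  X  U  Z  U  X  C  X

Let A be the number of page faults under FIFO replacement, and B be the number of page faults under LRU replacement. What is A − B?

Under FIFO: F F . F . F . . . . F F . F . . F . → 8 faults.
Under LRU: F F . F . F . F . . F F . F . . F . → 9 faults.
A − B = 8 − 9 = -1.

-1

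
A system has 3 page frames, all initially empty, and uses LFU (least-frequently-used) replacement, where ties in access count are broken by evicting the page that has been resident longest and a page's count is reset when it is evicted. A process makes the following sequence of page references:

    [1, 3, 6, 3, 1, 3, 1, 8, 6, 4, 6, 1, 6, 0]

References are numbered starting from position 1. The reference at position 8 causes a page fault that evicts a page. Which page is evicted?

6

pos 1: 1 -> fault, frames {1}
pos 2: 3 -> fault, frames {1,3}
pos 3: 6 -> fault, frames {1,3,6}
pos 4: 3 -> hit
pos 5: 1 -> hit
pos 6: 3 -> hit
pos 7: 1 -> hit
pos 8: 8 -> fault, evict 6, frames {1,3,8}
At position 8, page 6 is evicted.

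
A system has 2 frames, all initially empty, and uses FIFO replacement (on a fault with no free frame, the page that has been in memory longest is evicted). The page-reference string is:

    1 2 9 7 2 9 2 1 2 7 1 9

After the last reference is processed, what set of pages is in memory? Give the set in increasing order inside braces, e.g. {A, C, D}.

1 -> miss, frames [1]
2 -> miss, frames [1, 2]
9 -> miss, evict 1, frames [2, 9]
7 -> miss, evict 2, frames [9, 7]
2 -> miss, evict 9, frames [7, 2]
9 -> miss, evict 7, frames [2, 9]
2 -> hit
1 -> miss, evict 2, frames [9, 1]
2 -> miss, evict 9, frames [1, 2]
7 -> miss, evict 1, frames [2, 7]
1 -> miss, evict 2, frames [7, 1]
9 -> miss, evict 7, frames [1, 9]

{1, 9}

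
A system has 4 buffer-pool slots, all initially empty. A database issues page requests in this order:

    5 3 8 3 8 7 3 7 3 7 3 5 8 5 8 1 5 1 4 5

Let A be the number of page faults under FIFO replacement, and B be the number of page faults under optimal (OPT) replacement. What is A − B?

1

Under FIFO: F F F . . F . . . . . . . . . F F . F . → 7 faults.
Under OPT: F F F . . F . . . . . . . . . F . . F . → 6 faults.
A − B = 7 − 6 = 1.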